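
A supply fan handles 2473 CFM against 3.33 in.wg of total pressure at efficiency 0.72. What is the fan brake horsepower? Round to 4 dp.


BHP = 2473 * 3.33 / (6356 * 0.72) = 1.7995 hp

1.7995 hp


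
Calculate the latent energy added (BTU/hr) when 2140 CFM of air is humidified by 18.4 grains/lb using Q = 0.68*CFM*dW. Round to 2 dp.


Q = 0.68 * 2140 * 18.4 = 26775.68 BTU/hr

26775.68 BTU/hr


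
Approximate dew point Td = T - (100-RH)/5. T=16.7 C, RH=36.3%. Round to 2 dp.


Td = 16.7 - (100-36.3)/5 = 3.96 C

3.96 C


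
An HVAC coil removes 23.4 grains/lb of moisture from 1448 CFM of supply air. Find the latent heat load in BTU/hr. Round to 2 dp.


Q = 0.68 * 1448 * 23.4 = 23040.58 BTU/hr

23040.58 BTU/hr


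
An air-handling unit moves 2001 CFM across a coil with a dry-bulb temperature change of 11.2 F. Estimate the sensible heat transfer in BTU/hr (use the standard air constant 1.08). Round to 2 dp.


Q = 1.08 * 2001 * 11.2 = 24204.10 BTU/hr

24204.10 BTU/hr


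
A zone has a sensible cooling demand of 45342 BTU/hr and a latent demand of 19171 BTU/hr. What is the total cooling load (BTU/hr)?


Qt = 45342 + 19171 = 64513 BTU/hr

64513 BTU/hr


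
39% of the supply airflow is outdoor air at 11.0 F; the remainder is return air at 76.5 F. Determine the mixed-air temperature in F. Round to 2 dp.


T_mix = 0.39*11.0 + 0.61*76.5 = 50.96 F

50.96 F


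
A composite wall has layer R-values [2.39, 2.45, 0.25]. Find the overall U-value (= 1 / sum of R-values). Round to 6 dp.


R_total = 2.39 + 2.45 + 0.25 = 5.09
U = 1/5.09 = 0.196464

0.196464


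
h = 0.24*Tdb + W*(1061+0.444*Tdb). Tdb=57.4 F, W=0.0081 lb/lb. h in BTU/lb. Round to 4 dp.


h = 0.24*57.4 + 0.0081*(1061+0.444*57.4) = 22.5765 BTU/lb

22.5765 BTU/lb


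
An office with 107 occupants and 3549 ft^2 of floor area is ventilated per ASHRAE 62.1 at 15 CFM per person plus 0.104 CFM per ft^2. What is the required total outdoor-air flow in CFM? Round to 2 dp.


Total = 107*15 + 3549*0.104 = 1974.10 CFM

1974.10 CFM


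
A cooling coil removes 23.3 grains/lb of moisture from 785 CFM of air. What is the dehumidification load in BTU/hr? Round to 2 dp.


Q = 0.68 * 785 * 23.3 = 12437.54 BTU/hr

12437.54 BTU/hr


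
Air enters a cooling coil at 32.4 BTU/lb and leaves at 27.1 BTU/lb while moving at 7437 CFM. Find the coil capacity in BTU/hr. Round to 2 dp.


Q = 4.5 * 7437 * (32.4 - 27.1) = 177372.45 BTU/hr

177372.45 BTU/hr


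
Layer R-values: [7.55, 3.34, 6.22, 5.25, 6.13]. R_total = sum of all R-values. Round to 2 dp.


R_total = 7.55 + 3.34 + 6.22 + 5.25 + 6.13 = 28.49

28.49


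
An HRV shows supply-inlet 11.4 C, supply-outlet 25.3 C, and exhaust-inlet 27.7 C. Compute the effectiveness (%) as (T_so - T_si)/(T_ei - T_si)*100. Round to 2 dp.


eff = (25.3-11.4)/(27.7-11.4)*100 = 85.28 %

85.28 %


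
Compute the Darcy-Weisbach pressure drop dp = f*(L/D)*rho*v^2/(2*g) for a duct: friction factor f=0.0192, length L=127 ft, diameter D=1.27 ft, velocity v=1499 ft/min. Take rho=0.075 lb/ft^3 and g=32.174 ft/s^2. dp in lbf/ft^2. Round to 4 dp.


v_fps = 1499/60 = 24.9833 ft/s
dp = 0.0192*(127/1.27)*0.075*24.9833^2/(2*32.174) = 1.3968 lbf/ft^2

1.3968 lbf/ft^2


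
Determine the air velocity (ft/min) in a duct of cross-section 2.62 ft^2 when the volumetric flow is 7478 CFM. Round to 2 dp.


V = 7478 / 2.62 = 2854.20 ft/min

2854.20 ft/min


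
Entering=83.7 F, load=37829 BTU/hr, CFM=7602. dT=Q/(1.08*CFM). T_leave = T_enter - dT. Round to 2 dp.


dT = 37829/(1.08*7602) = 4.6076
T_leave = 83.7 - 4.6076 = 79.09 F

79.09 F


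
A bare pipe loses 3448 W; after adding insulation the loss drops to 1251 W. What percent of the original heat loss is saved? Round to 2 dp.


Savings = ((3448-1251)/3448)*100 = 63.72 %

63.72 %


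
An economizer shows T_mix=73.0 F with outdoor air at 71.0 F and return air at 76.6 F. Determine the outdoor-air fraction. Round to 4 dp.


frac = (73.0 - 76.6) / (71.0 - 76.6) = 0.6429

0.6429


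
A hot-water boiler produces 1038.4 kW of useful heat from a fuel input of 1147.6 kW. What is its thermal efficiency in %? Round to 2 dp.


eta = (1038.4/1147.6)*100 = 90.48 %

90.48 %


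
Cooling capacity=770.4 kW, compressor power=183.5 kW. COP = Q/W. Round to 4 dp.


COP = 770.4 / 183.5 = 4.1984

4.1984


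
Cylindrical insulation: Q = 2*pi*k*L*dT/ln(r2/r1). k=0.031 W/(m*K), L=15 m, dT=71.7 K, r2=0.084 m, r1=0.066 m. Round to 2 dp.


Q = 2*pi*0.031*15*71.7/ln(0.084/0.066) = 868.65 W

868.65 W


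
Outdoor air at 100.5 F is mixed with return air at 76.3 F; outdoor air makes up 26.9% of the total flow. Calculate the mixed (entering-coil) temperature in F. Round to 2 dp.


T_mix = 76.3 + (26.9/100)*(100.5-76.3) = 82.81 F

82.81 F


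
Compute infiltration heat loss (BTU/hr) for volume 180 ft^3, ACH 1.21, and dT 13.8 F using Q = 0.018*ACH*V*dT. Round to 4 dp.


Q = 0.018 * 1.21 * 180 * 13.8 = 54.1015 BTU/hr

54.1015 BTU/hr


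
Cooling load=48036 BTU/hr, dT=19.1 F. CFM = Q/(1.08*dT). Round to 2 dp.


CFM = 48036 / (1.08 * 19.1) = 2328.68

2328.68 CFM


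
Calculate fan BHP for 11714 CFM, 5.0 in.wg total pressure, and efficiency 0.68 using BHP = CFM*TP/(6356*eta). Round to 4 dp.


BHP = 11714 * 5.0 / (6356 * 0.68) = 13.5513 hp

13.5513 hp


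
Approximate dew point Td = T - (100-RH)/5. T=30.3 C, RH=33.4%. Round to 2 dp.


Td = 30.3 - (100-33.4)/5 = 16.98 C

16.98 C


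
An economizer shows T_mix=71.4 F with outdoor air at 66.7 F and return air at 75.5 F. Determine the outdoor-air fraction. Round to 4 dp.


frac = (71.4 - 75.5) / (66.7 - 75.5) = 0.4659

0.4659


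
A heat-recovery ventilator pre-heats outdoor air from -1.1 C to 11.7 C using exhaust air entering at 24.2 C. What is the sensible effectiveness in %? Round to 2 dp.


eff = (11.7-(-1.1))/(24.2-(-1.1))*100 = 50.59 %

50.59 %


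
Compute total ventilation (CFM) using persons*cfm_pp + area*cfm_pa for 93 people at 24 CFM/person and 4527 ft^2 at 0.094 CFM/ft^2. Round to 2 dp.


Total = 93*24 + 4527*0.094 = 2657.54 CFM

2657.54 CFM


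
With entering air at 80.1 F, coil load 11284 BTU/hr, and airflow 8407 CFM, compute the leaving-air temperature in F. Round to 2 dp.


dT = 11284/(1.08*8407) = 1.2428
T_leave = 80.1 - 1.2428 = 78.86 F

78.86 F


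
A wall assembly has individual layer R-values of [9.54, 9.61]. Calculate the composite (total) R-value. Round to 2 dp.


R_total = 9.54 + 9.61 = 19.15

19.15


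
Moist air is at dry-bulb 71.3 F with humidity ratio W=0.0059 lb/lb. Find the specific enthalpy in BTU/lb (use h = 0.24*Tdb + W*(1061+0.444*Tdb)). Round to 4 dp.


h = 0.24*71.3 + 0.0059*(1061+0.444*71.3) = 23.5587 BTU/lb

23.5587 BTU/lb


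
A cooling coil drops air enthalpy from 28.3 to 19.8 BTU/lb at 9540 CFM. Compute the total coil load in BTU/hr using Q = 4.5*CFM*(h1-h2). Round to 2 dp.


Q = 4.5 * 9540 * (28.3 - 19.8) = 364905.00 BTU/hr

364905.00 BTU/hr


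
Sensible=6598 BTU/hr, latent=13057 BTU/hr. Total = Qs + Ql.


Qt = 6598 + 13057 = 19655 BTU/hr

19655 BTU/hr


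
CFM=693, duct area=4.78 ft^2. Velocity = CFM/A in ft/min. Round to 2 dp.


V = 693 / 4.78 = 144.98 ft/min

144.98 ft/min


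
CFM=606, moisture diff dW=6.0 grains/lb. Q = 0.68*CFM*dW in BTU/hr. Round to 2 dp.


Q = 0.68 * 606 * 6.0 = 2472.48 BTU/hr

2472.48 BTU/hr


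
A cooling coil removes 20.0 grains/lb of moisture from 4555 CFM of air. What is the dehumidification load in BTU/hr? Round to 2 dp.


Q = 0.68 * 4555 * 20.0 = 61948.00 BTU/hr

61948.00 BTU/hr


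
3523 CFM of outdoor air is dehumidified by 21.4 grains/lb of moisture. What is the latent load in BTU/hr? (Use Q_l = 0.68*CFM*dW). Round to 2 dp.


Q = 0.68 * 3523 * 21.4 = 51266.70 BTU/hr

51266.70 BTU/hr


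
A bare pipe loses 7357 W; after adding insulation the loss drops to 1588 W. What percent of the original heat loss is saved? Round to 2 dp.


Savings = ((7357-1588)/7357)*100 = 78.42 %

78.42 %


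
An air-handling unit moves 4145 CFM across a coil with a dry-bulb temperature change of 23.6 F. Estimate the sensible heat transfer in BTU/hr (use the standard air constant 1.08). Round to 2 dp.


Q = 1.08 * 4145 * 23.6 = 105647.76 BTU/hr

105647.76 BTU/hr


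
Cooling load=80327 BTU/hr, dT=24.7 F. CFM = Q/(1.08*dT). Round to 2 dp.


CFM = 80327 / (1.08 * 24.7) = 3011.21

3011.21 CFM


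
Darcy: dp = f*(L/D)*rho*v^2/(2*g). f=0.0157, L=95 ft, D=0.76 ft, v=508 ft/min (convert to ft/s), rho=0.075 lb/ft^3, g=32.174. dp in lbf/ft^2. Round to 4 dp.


v_fps = 508/60 = 8.4667 ft/s
dp = 0.0157*(95/0.76)*0.075*8.4667^2/(2*32.174) = 0.1640 lbf/ft^2

0.1640 lbf/ft^2


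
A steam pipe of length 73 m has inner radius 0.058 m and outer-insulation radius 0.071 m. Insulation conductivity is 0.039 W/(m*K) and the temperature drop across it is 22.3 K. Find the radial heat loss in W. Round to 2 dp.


Q = 2*pi*0.039*73*22.3/ln(0.071/0.058) = 1972.48 W

1972.48 W


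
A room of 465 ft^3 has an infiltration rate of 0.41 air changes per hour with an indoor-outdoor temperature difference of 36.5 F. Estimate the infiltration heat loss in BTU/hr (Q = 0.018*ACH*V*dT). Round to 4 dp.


Q = 0.018 * 0.41 * 465 * 36.5 = 125.2571 BTU/hr

125.2571 BTU/hr


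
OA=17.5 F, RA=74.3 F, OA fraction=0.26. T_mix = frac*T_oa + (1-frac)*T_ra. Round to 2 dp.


T_mix = 0.26*17.5 + 0.74*74.3 = 59.53 F

59.53 F


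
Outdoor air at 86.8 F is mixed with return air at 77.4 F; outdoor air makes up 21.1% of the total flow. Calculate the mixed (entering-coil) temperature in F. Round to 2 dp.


T_mix = 77.4 + (21.1/100)*(86.8-77.4) = 79.38 F

79.38 F


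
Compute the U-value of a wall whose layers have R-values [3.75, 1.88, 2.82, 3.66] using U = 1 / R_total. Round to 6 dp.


R_total = 3.75 + 1.88 + 2.82 + 3.66 = 12.11
U = 1/12.11 = 0.082576

0.082576


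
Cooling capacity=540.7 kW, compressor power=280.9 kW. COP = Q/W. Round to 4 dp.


COP = 540.7 / 280.9 = 1.9249

1.9249


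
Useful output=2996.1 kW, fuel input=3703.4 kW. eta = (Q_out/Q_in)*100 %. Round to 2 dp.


eta = (2996.1/3703.4)*100 = 80.90 %

80.90 %


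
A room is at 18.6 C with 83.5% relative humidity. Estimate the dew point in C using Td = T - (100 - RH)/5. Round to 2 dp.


Td = 18.6 - (100-83.5)/5 = 15.30 C

15.30 C


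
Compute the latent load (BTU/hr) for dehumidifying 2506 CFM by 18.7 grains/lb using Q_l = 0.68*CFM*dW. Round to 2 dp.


Q = 0.68 * 2506 * 18.7 = 31866.30 BTU/hr

31866.30 BTU/hr


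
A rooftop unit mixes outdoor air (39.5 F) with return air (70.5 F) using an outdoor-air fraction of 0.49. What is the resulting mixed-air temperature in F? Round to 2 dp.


T_mix = 0.49*39.5 + 0.51*70.5 = 55.31 F

55.31 F


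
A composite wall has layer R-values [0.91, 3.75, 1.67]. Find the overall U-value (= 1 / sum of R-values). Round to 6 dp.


R_total = 0.91 + 3.75 + 1.67 = 6.33
U = 1/6.33 = 0.157978

0.157978


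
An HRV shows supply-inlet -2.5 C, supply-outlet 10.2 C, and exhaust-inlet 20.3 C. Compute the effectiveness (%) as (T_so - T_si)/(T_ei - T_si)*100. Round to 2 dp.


eff = (10.2-(-2.5))/(20.3-(-2.5))*100 = 55.70 %

55.70 %


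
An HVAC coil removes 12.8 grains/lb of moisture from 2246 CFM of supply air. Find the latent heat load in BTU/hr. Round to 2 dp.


Q = 0.68 * 2246 * 12.8 = 19549.18 BTU/hr

19549.18 BTU/hr


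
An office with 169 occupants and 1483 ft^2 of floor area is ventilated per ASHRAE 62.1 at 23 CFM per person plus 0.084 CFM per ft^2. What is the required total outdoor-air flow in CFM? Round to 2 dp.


Total = 169*23 + 1483*0.084 = 4011.57 CFM

4011.57 CFM


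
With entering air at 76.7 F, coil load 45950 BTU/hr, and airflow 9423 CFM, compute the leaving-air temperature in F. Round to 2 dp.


dT = 45950/(1.08*9423) = 4.5152
T_leave = 76.7 - 4.5152 = 72.18 F

72.18 F


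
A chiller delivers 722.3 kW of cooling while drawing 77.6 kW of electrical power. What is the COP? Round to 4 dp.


COP = 722.3 / 77.6 = 9.3080

9.3080


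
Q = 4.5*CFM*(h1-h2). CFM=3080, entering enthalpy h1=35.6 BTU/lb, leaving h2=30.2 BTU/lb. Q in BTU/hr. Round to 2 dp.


Q = 4.5 * 3080 * (35.6 - 30.2) = 74844.00 BTU/hr

74844.00 BTU/hr


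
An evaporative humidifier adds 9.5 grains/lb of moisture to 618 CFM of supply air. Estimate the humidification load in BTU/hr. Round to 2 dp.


Q = 0.68 * 618 * 9.5 = 3992.28 BTU/hr

3992.28 BTU/hr


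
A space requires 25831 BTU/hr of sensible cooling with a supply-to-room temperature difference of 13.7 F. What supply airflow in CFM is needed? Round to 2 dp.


CFM = 25831 / (1.08 * 13.7) = 1745.81

1745.81 CFM


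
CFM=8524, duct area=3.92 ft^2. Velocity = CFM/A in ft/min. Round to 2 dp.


V = 8524 / 3.92 = 2174.49 ft/min

2174.49 ft/min


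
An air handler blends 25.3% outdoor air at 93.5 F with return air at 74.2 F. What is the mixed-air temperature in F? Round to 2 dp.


T_mix = 74.2 + (25.3/100)*(93.5-74.2) = 79.08 F

79.08 F


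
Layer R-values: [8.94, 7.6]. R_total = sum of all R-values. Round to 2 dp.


R_total = 8.94 + 7.6 = 16.54

16.54


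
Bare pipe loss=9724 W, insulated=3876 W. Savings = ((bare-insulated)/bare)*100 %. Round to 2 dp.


Savings = ((9724-3876)/9724)*100 = 60.14 %

60.14 %


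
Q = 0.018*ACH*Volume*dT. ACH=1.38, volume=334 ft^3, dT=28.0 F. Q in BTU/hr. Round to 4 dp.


Q = 0.018 * 1.38 * 334 * 28.0 = 232.3037 BTU/hr

232.3037 BTU/hr


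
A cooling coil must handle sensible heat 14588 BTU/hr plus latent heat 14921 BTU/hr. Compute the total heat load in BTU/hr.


Qt = 14588 + 14921 = 29509 BTU/hr

29509 BTU/hr


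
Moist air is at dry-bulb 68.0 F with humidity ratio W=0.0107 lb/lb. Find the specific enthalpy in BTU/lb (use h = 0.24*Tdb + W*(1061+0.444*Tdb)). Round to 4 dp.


h = 0.24*68.0 + 0.0107*(1061+0.444*68.0) = 27.9958 BTU/lb

27.9958 BTU/lb


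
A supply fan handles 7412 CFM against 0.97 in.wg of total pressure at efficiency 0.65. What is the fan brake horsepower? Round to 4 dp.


BHP = 7412 * 0.97 / (6356 * 0.65) = 1.7402 hp

1.7402 hp


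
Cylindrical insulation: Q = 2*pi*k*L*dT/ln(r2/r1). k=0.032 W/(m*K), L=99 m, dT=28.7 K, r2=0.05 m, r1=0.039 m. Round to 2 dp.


Q = 2*pi*0.032*99*28.7/ln(0.05/0.039) = 2299.26 W

2299.26 W


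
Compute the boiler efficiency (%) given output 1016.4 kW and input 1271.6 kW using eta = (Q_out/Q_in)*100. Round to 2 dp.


eta = (1016.4/1271.6)*100 = 79.93 %

79.93 %


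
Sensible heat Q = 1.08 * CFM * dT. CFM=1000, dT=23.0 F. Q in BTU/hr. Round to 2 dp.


Q = 1.08 * 1000 * 23.0 = 24840.00 BTU/hr

24840.00 BTU/hr


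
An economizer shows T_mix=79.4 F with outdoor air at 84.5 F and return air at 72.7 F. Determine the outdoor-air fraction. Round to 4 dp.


frac = (79.4 - 72.7) / (84.5 - 72.7) = 0.5678

0.5678


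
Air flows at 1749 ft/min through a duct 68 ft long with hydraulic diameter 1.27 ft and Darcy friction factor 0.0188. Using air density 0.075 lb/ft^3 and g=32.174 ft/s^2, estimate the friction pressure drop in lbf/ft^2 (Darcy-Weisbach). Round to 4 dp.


v_fps = 1749/60 = 29.15 ft/s
dp = 0.0188*(68/1.27)*0.075*29.15^2/(2*32.174) = 0.9969 lbf/ft^2

0.9969 lbf/ft^2


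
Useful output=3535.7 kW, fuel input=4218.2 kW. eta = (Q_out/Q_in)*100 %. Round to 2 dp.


eta = (3535.7/4218.2)*100 = 83.82 %

83.82 %


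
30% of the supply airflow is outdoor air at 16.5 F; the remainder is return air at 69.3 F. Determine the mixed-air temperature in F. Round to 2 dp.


T_mix = 0.3*16.5 + 0.7*69.3 = 53.46 F

53.46 F


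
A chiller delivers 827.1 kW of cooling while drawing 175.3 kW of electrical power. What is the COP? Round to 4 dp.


COP = 827.1 / 175.3 = 4.7182

4.7182


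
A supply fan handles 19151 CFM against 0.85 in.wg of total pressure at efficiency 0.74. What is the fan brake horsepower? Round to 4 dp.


BHP = 19151 * 0.85 / (6356 * 0.74) = 3.4609 hp

3.4609 hp


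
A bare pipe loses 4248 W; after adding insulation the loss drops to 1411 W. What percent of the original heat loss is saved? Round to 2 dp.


Savings = ((4248-1411)/4248)*100 = 66.78 %

66.78 %


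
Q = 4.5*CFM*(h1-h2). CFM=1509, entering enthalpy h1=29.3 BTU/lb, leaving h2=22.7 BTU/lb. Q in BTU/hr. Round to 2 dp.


Q = 4.5 * 1509 * (29.3 - 22.7) = 44817.30 BTU/hr

44817.30 BTU/hr


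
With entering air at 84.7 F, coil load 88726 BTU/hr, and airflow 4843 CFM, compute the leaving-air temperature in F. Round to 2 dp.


dT = 88726/(1.08*4843) = 16.9634
T_leave = 84.7 - 16.9634 = 67.74 F

67.74 F


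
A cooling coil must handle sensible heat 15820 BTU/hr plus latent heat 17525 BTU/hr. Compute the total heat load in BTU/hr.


Qt = 15820 + 17525 = 33345 BTU/hr

33345 BTU/hr


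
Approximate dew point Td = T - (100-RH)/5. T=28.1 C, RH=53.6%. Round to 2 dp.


Td = 28.1 - (100-53.6)/5 = 18.82 C

18.82 C


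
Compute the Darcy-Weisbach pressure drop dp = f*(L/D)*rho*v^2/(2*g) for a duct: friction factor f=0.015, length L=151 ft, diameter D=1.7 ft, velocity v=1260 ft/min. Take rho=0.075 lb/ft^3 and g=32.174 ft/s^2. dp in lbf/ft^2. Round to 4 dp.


v_fps = 1260/60 = 21.0 ft/s
dp = 0.015*(151/1.7)*0.075*21.0^2/(2*32.174) = 0.6848 lbf/ft^2

0.6848 lbf/ft^2


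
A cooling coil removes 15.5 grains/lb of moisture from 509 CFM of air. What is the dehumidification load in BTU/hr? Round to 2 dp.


Q = 0.68 * 509 * 15.5 = 5364.86 BTU/hr

5364.86 BTU/hr


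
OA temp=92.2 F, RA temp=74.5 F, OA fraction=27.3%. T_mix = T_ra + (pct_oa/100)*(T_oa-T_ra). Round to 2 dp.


T_mix = 74.5 + (27.3/100)*(92.2-74.5) = 79.33 F

79.33 F


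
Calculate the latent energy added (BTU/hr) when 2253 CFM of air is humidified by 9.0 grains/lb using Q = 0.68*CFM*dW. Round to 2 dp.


Q = 0.68 * 2253 * 9.0 = 13788.36 BTU/hr

13788.36 BTU/hr


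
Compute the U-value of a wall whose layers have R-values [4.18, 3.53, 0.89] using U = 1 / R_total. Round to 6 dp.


R_total = 4.18 + 3.53 + 0.89 = 8.60
U = 1/8.60 = 0.116279

0.116279


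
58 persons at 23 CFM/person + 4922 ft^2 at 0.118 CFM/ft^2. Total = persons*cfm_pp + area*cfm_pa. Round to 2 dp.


Total = 58*23 + 4922*0.118 = 1914.80 CFM

1914.80 CFM


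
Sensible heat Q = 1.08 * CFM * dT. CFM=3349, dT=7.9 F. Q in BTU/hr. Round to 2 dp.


Q = 1.08 * 3349 * 7.9 = 28573.67 BTU/hr

28573.67 BTU/hr


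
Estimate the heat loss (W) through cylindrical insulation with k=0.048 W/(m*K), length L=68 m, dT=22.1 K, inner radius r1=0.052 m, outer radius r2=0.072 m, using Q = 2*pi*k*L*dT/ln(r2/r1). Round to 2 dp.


Q = 2*pi*0.048*68*22.1/ln(0.072/0.052) = 1392.76 W

1392.76 W


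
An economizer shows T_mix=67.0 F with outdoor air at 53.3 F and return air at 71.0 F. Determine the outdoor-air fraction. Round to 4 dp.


frac = (67.0 - 71.0) / (53.3 - 71.0) = 0.2260

0.2260


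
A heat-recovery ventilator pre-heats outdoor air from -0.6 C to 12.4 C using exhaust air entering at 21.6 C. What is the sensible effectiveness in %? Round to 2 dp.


eff = (12.4-(-0.6))/(21.6-(-0.6))*100 = 58.56 %

58.56 %


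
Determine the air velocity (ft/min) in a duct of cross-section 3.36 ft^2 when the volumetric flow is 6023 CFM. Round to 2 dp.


V = 6023 / 3.36 = 1792.56 ft/min

1792.56 ft/min


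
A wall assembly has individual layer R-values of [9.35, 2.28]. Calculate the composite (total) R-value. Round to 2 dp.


R_total = 9.35 + 2.28 = 11.63

11.63


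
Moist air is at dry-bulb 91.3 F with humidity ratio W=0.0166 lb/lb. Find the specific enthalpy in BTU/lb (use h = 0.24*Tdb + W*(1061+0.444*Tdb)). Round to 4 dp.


h = 0.24*91.3 + 0.0166*(1061+0.444*91.3) = 40.1975 BTU/lb

40.1975 BTU/lb


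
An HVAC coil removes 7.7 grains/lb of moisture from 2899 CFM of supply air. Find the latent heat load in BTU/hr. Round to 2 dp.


Q = 0.68 * 2899 * 7.7 = 15179.16 BTU/hr

15179.16 BTU/hr


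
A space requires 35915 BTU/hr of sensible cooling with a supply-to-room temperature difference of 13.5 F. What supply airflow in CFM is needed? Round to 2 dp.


CFM = 35915 / (1.08 * 13.5) = 2463.31

2463.31 CFM


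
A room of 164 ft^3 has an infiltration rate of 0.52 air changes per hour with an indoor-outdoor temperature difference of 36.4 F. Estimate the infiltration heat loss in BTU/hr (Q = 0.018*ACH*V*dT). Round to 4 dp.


Q = 0.018 * 0.52 * 164 * 36.4 = 55.8755 BTU/hr

55.8755 BTU/hr


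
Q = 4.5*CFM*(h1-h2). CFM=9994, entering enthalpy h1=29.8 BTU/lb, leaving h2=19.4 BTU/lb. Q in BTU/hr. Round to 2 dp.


Q = 4.5 * 9994 * (29.8 - 19.4) = 467719.20 BTU/hr

467719.20 BTU/hr


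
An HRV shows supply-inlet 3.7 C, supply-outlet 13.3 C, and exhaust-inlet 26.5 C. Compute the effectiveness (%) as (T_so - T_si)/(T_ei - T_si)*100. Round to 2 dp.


eff = (13.3-3.7)/(26.5-3.7)*100 = 42.11 %

42.11 %


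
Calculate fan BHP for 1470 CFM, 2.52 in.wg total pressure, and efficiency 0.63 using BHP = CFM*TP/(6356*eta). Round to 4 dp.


BHP = 1470 * 2.52 / (6356 * 0.63) = 0.9251 hp

0.9251 hp


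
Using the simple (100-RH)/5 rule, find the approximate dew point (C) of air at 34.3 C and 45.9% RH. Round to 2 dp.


Td = 34.3 - (100-45.9)/5 = 23.48 C

23.48 C


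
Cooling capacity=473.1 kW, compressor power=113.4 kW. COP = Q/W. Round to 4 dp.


COP = 473.1 / 113.4 = 4.1720

4.1720


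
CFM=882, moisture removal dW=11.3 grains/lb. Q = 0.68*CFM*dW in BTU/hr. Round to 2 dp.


Q = 0.68 * 882 * 11.3 = 6777.29 BTU/hr

6777.29 BTU/hr


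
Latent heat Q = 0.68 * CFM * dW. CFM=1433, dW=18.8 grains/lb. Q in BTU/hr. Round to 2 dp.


Q = 0.68 * 1433 * 18.8 = 18319.47 BTU/hr

18319.47 BTU/hr


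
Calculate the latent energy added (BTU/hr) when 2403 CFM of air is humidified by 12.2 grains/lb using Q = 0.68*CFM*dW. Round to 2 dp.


Q = 0.68 * 2403 * 12.2 = 19935.29 BTU/hr

19935.29 BTU/hr


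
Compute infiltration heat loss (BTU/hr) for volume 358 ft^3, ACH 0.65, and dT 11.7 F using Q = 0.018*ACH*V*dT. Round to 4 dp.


Q = 0.018 * 0.65 * 358 * 11.7 = 49.0066 BTU/hr

49.0066 BTU/hr


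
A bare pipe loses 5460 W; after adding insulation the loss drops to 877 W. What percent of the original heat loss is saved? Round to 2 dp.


Savings = ((5460-877)/5460)*100 = 83.94 %

83.94 %


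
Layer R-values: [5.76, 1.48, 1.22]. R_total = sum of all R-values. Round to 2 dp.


R_total = 5.76 + 1.48 + 1.22 = 8.46

8.46


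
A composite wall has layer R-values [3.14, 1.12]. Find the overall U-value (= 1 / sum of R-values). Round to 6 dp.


R_total = 3.14 + 1.12 = 4.26
U = 1/4.26 = 0.234742

0.234742


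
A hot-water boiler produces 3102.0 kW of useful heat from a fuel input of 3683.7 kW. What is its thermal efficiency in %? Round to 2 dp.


eta = (3102.0/3683.7)*100 = 84.21 %

84.21 %


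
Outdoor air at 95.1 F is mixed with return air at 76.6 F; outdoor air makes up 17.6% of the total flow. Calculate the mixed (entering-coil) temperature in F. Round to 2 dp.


T_mix = 76.6 + (17.6/100)*(95.1-76.6) = 79.86 F

79.86 F


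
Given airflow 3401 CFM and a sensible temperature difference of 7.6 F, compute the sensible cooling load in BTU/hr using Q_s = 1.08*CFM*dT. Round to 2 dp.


Q = 1.08 * 3401 * 7.6 = 27915.41 BTU/hr

27915.41 BTU/hr


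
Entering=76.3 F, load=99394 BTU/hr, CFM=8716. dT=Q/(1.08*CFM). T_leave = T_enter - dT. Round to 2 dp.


dT = 99394/(1.08*8716) = 10.5589
T_leave = 76.3 - 10.5589 = 65.74 F

65.74 F


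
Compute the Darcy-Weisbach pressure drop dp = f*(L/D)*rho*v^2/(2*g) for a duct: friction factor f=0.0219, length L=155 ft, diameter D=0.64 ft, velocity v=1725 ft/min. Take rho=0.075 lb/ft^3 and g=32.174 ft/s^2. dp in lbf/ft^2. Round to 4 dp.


v_fps = 1725/60 = 28.75 ft/s
dp = 0.0219*(155/0.64)*0.075*28.75^2/(2*32.174) = 5.1097 lbf/ft^2

5.1097 lbf/ft^2


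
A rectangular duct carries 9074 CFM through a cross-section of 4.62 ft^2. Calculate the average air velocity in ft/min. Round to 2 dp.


V = 9074 / 4.62 = 1964.07 ft/min

1964.07 ft/min


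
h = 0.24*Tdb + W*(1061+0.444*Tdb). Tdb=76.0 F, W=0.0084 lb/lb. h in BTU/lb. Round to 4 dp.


h = 0.24*76.0 + 0.0084*(1061+0.444*76.0) = 27.4358 BTU/lb

27.4358 BTU/lb


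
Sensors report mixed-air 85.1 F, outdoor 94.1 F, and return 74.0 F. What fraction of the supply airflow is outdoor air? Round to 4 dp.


frac = (85.1 - 74.0) / (94.1 - 74.0) = 0.5522

0.5522


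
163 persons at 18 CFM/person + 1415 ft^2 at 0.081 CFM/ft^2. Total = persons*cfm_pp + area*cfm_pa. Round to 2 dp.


Total = 163*18 + 1415*0.081 = 3048.62 CFM

3048.62 CFM


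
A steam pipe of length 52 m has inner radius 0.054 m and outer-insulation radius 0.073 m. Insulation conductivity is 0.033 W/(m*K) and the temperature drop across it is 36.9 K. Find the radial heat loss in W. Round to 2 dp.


Q = 2*pi*0.033*52*36.9/ln(0.073/0.054) = 1319.69 W

1319.69 W


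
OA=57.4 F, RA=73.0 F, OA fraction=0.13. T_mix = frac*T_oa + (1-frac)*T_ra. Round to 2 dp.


T_mix = 0.13*57.4 + 0.87*73.0 = 70.97 F

70.97 F


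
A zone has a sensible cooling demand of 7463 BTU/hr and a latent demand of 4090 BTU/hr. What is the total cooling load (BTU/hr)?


Qt = 7463 + 4090 = 11553 BTU/hr

11553 BTU/hr


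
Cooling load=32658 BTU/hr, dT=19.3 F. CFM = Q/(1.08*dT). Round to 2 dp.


CFM = 32658 / (1.08 * 19.3) = 1566.78

1566.78 CFM


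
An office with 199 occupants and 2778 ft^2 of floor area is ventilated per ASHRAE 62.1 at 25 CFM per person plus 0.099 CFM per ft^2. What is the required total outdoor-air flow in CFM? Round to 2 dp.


Total = 199*25 + 2778*0.099 = 5250.02 CFM

5250.02 CFM


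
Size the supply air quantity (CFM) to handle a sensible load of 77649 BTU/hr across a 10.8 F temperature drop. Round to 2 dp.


CFM = 77649 / (1.08 * 10.8) = 6657.15

6657.15 CFM


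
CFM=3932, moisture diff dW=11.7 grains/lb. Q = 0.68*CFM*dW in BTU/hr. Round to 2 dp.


Q = 0.68 * 3932 * 11.7 = 31282.99 BTU/hr

31282.99 BTU/hr


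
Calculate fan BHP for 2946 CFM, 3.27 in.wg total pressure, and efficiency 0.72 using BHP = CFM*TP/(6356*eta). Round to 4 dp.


BHP = 2946 * 3.27 / (6356 * 0.72) = 2.1051 hp

2.1051 hp


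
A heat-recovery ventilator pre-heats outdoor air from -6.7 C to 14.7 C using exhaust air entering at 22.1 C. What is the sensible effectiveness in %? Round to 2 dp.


eff = (14.7-(-6.7))/(22.1-(-6.7))*100 = 74.31 %

74.31 %


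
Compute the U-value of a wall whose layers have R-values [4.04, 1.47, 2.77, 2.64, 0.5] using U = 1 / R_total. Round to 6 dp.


R_total = 4.04 + 1.47 + 2.77 + 2.64 + 0.5 = 11.42
U = 1/11.42 = 0.087566

0.087566


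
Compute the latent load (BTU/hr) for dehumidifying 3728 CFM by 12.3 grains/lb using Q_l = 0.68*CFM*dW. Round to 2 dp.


Q = 0.68 * 3728 * 12.3 = 31180.99 BTU/hr

31180.99 BTU/hr


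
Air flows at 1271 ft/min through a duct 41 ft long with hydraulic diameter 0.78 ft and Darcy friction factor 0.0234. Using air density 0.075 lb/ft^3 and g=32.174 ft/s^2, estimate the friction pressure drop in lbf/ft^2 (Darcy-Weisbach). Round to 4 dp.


v_fps = 1271/60 = 21.1833 ft/s
dp = 0.0234*(41/0.78)*0.075*21.1833^2/(2*32.174) = 0.6433 lbf/ft^2

0.6433 lbf/ft^2


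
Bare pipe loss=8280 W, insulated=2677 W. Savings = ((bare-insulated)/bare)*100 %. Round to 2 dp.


Savings = ((8280-2677)/8280)*100 = 67.67 %

67.67 %


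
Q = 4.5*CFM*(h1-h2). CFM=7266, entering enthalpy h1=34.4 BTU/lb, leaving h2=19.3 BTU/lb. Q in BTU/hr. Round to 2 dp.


Q = 4.5 * 7266 * (34.4 - 19.3) = 493724.70 BTU/hr

493724.70 BTU/hr


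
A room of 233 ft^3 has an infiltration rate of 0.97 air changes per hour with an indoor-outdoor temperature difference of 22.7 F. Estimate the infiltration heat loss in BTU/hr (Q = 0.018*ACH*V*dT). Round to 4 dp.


Q = 0.018 * 0.97 * 233 * 22.7 = 92.3477 BTU/hr

92.3477 BTU/hr


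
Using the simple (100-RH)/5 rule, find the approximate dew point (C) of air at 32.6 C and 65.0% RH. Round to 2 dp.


Td = 32.6 - (100-65.0)/5 = 25.60 C

25.60 C


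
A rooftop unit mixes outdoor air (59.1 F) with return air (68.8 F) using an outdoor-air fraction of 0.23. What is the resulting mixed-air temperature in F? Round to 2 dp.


T_mix = 0.23*59.1 + 0.77*68.8 = 66.57 F

66.57 F


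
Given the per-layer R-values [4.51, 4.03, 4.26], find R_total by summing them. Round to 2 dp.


R_total = 4.51 + 4.03 + 4.26 = 12.80

12.80


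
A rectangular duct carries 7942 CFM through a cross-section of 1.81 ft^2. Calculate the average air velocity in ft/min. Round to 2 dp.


V = 7942 / 1.81 = 4387.85 ft/min

4387.85 ft/min


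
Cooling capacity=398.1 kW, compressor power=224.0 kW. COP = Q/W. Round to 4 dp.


COP = 398.1 / 224.0 = 1.7772

1.7772


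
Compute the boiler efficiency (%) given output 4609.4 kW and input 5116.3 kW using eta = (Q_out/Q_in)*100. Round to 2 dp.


eta = (4609.4/5116.3)*100 = 90.09 %

90.09 %


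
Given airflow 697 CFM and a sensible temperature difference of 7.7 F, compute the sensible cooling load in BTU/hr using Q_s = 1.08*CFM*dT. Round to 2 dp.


Q = 1.08 * 697 * 7.7 = 5796.25 BTU/hr

5796.25 BTU/hr


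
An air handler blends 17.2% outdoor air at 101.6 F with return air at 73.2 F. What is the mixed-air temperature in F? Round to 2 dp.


T_mix = 73.2 + (17.2/100)*(101.6-73.2) = 78.08 F

78.08 F


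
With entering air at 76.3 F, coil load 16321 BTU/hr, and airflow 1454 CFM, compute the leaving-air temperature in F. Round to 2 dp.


dT = 16321/(1.08*1454) = 10.3934
T_leave = 76.3 - 10.3934 = 65.91 F

65.91 F


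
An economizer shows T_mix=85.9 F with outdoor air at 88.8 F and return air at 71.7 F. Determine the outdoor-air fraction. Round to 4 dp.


frac = (85.9 - 71.7) / (88.8 - 71.7) = 0.8304

0.8304


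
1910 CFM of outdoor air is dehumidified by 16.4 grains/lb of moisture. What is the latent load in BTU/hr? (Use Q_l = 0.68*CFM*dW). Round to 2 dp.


Q = 0.68 * 1910 * 16.4 = 21300.32 BTU/hr

21300.32 BTU/hr


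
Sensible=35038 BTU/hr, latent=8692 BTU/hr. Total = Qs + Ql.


Qt = 35038 + 8692 = 43730 BTU/hr

43730 BTU/hr


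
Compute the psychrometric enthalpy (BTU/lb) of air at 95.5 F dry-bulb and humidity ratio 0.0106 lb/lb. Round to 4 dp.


h = 0.24*95.5 + 0.0106*(1061+0.444*95.5) = 34.6161 BTU/lb

34.6161 BTU/lb


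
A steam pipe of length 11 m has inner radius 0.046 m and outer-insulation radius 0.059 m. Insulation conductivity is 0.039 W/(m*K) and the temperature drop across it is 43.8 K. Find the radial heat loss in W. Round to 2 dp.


Q = 2*pi*0.039*11*43.8/ln(0.059/0.046) = 474.34 W

474.34 W


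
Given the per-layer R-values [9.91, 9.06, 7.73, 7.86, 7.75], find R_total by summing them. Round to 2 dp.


R_total = 9.91 + 9.06 + 7.73 + 7.86 + 7.75 = 42.31

42.31


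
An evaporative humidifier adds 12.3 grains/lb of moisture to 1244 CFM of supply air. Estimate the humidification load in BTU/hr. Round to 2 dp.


Q = 0.68 * 1244 * 12.3 = 10404.82 BTU/hr

10404.82 BTU/hr


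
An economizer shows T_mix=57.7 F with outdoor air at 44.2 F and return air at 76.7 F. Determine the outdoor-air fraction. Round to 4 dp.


frac = (57.7 - 76.7) / (44.2 - 76.7) = 0.5846

0.5846


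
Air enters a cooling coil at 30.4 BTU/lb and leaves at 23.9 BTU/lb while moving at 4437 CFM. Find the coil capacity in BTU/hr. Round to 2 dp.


Q = 4.5 * 4437 * (30.4 - 23.9) = 129782.25 BTU/hr

129782.25 BTU/hr


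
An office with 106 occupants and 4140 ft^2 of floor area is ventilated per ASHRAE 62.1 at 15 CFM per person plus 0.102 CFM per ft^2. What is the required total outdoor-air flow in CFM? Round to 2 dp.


Total = 106*15 + 4140*0.102 = 2012.28 CFM

2012.28 CFM


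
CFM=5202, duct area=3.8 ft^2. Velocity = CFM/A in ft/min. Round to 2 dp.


V = 5202 / 3.8 = 1368.95 ft/min

1368.95 ft/min


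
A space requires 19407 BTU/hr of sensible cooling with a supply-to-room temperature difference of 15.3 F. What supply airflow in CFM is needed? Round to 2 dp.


CFM = 19407 / (1.08 * 15.3) = 1174.47

1174.47 CFM


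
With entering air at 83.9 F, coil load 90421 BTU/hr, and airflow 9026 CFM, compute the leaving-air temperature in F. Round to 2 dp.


dT = 90421/(1.08*9026) = 9.2758
T_leave = 83.9 - 9.2758 = 74.62 F

74.62 F


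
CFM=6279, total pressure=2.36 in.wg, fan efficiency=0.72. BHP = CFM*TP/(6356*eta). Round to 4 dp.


BHP = 6279 * 2.36 / (6356 * 0.72) = 3.2381 hp

3.2381 hp


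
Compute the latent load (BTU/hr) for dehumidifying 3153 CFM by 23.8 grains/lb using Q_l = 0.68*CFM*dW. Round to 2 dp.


Q = 0.68 * 3153 * 23.8 = 51028.15 BTU/hr

51028.15 BTU/hr


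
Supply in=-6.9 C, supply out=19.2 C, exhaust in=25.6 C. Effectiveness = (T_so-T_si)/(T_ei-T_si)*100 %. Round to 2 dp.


eff = (19.2-(-6.9))/(25.6-(-6.9))*100 = 80.31 %

80.31 %


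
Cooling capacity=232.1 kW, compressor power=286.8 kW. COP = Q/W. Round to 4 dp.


COP = 232.1 / 286.8 = 0.8093

0.8093


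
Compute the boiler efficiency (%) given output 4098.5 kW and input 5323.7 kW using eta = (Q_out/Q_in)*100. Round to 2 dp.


eta = (4098.5/5323.7)*100 = 76.99 %

76.99 %


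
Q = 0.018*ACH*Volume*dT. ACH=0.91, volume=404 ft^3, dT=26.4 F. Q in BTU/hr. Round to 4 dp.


Q = 0.018 * 0.91 * 404 * 26.4 = 174.7025 BTU/hr

174.7025 BTU/hr


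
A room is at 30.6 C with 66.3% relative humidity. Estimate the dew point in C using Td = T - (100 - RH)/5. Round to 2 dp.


Td = 30.6 - (100-66.3)/5 = 23.86 C

23.86 C


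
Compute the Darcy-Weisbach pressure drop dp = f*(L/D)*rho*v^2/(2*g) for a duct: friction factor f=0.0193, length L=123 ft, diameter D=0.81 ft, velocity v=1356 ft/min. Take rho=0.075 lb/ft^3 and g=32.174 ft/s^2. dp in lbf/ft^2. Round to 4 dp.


v_fps = 1356/60 = 22.6 ft/s
dp = 0.0193*(123/0.81)*0.075*22.6^2/(2*32.174) = 1.7447 lbf/ft^2

1.7447 lbf/ft^2


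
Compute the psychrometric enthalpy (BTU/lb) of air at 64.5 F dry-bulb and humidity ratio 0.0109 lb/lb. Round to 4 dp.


h = 0.24*64.5 + 0.0109*(1061+0.444*64.5) = 27.3571 BTU/lb

27.3571 BTU/lb


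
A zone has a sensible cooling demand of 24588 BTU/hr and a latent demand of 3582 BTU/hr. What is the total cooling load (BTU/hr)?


Qt = 24588 + 3582 = 28170 BTU/hr

28170 BTU/hr


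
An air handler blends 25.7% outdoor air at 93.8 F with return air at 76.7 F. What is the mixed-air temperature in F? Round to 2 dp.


T_mix = 76.7 + (25.7/100)*(93.8-76.7) = 81.09 F

81.09 F


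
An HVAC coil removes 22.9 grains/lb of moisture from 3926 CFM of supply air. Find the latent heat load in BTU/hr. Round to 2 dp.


Q = 0.68 * 3926 * 22.9 = 61135.67 BTU/hr

61135.67 BTU/hr


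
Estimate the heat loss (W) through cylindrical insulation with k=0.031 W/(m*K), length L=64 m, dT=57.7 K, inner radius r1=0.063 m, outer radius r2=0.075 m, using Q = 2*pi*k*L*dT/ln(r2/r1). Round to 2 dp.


Q = 2*pi*0.031*64*57.7/ln(0.075/0.063) = 4125.41 W

4125.41 W


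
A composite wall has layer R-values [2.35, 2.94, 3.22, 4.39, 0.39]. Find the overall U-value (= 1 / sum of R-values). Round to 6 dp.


R_total = 2.35 + 2.94 + 3.22 + 4.39 + 0.39 = 13.29
U = 1/13.29 = 0.075245

0.075245


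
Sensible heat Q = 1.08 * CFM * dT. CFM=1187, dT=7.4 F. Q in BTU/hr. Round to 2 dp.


Q = 1.08 * 1187 * 7.4 = 9486.50 BTU/hr

9486.50 BTU/hr


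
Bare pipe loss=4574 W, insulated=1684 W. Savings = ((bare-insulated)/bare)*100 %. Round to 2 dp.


Savings = ((4574-1684)/4574)*100 = 63.18 %

63.18 %


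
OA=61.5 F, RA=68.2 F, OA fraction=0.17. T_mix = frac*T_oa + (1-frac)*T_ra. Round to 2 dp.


T_mix = 0.17*61.5 + 0.83*68.2 = 67.06 F

67.06 F


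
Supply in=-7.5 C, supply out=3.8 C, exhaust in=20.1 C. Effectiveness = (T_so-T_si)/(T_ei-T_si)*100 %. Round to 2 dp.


eff = (3.8-(-7.5))/(20.1-(-7.5))*100 = 40.94 %

40.94 %


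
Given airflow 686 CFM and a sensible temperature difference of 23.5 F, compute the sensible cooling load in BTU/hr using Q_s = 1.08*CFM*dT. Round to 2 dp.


Q = 1.08 * 686 * 23.5 = 17410.68 BTU/hr

17410.68 BTU/hr


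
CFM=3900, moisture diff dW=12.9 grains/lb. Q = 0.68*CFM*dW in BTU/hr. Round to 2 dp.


Q = 0.68 * 3900 * 12.9 = 34210.80 BTU/hr

34210.80 BTU/hr


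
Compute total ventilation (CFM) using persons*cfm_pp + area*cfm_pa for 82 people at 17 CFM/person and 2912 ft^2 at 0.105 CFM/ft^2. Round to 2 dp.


Total = 82*17 + 2912*0.105 = 1699.76 CFM

1699.76 CFM


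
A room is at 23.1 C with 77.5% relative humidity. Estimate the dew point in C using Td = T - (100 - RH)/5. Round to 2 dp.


Td = 23.1 - (100-77.5)/5 = 18.60 C

18.60 C


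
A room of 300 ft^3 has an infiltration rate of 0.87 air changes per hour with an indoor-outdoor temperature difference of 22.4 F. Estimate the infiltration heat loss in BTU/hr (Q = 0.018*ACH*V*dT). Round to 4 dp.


Q = 0.018 * 0.87 * 300 * 22.4 = 105.2352 BTU/hr

105.2352 BTU/hr


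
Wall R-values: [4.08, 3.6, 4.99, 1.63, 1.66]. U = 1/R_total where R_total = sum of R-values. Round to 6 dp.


R_total = 4.08 + 3.6 + 4.99 + 1.63 + 1.66 = 15.96
U = 1/15.96 = 0.062657

0.062657


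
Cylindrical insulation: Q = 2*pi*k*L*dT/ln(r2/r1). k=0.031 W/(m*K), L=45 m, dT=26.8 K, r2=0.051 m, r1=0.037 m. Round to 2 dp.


Q = 2*pi*0.031*45*26.8/ln(0.051/0.037) = 732.00 W

732.00 W


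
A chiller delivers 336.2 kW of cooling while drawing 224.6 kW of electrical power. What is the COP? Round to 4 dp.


COP = 336.2 / 224.6 = 1.4969

1.4969


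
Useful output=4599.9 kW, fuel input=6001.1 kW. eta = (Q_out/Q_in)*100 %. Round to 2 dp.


eta = (4599.9/6001.1)*100 = 76.65 %

76.65 %


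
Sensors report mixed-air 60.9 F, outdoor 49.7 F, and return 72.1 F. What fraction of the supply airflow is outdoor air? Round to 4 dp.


frac = (60.9 - 72.1) / (49.7 - 72.1) = 0.5000

0.5000


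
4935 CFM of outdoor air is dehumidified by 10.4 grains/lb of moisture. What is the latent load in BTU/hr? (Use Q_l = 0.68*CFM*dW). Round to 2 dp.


Q = 0.68 * 4935 * 10.4 = 34900.32 BTU/hr

34900.32 BTU/hr


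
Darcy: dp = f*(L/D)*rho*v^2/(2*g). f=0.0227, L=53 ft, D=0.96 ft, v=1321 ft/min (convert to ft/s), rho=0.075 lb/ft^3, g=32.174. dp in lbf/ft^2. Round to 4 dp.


v_fps = 1321/60 = 22.0167 ft/s
dp = 0.0227*(53/0.96)*0.075*22.0167^2/(2*32.174) = 0.7080 lbf/ft^2

0.7080 lbf/ft^2


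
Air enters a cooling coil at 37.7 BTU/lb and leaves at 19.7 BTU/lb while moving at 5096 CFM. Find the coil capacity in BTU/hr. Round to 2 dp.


Q = 4.5 * 5096 * (37.7 - 19.7) = 412776.00 BTU/hr

412776.00 BTU/hr


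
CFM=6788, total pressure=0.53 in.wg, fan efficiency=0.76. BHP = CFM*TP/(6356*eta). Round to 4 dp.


BHP = 6788 * 0.53 / (6356 * 0.76) = 0.7448 hp

0.7448 hp


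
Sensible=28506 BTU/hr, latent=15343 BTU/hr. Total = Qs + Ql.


Qt = 28506 + 15343 = 43849 BTU/hr

43849 BTU/hr


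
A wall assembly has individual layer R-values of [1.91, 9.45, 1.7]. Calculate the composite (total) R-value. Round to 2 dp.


R_total = 1.91 + 9.45 + 1.7 = 13.06

13.06


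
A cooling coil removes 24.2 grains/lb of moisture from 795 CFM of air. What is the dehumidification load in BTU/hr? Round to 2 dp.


Q = 0.68 * 795 * 24.2 = 13082.52 BTU/hr

13082.52 BTU/hr


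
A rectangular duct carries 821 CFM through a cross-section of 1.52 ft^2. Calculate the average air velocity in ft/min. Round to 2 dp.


V = 821 / 1.52 = 540.13 ft/min

540.13 ft/min


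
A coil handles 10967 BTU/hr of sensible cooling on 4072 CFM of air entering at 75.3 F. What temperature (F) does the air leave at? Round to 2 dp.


dT = 10967/(1.08*4072) = 2.4938
T_leave = 75.3 - 2.4938 = 72.81 F

72.81 F


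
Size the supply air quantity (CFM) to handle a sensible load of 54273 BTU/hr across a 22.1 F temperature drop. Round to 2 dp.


CFM = 54273 / (1.08 * 22.1) = 2273.88

2273.88 CFM
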